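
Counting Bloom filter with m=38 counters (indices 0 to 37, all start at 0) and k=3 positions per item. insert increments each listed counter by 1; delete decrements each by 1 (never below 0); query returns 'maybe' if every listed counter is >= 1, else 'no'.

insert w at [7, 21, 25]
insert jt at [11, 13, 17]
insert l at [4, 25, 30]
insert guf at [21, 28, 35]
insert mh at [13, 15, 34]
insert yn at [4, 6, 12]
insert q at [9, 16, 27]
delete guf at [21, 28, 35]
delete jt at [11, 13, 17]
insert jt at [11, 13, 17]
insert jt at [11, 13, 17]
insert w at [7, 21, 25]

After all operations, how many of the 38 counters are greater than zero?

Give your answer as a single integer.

Answer: 15

Derivation:
Step 1: insert w at [7, 21, 25] -> counters=[0,0,0,0,0,0,0,1,0,0,0,0,0,0,0,0,0,0,0,0,0,1,0,0,0,1,0,0,0,0,0,0,0,0,0,0,0,0]
Step 2: insert jt at [11, 13, 17] -> counters=[0,0,0,0,0,0,0,1,0,0,0,1,0,1,0,0,0,1,0,0,0,1,0,0,0,1,0,0,0,0,0,0,0,0,0,0,0,0]
Step 3: insert l at [4, 25, 30] -> counters=[0,0,0,0,1,0,0,1,0,0,0,1,0,1,0,0,0,1,0,0,0,1,0,0,0,2,0,0,0,0,1,0,0,0,0,0,0,0]
Step 4: insert guf at [21, 28, 35] -> counters=[0,0,0,0,1,0,0,1,0,0,0,1,0,1,0,0,0,1,0,0,0,2,0,0,0,2,0,0,1,0,1,0,0,0,0,1,0,0]
Step 5: insert mh at [13, 15, 34] -> counters=[0,0,0,0,1,0,0,1,0,0,0,1,0,2,0,1,0,1,0,0,0,2,0,0,0,2,0,0,1,0,1,0,0,0,1,1,0,0]
Step 6: insert yn at [4, 6, 12] -> counters=[0,0,0,0,2,0,1,1,0,0,0,1,1,2,0,1,0,1,0,0,0,2,0,0,0,2,0,0,1,0,1,0,0,0,1,1,0,0]
Step 7: insert q at [9, 16, 27] -> counters=[0,0,0,0,2,0,1,1,0,1,0,1,1,2,0,1,1,1,0,0,0,2,0,0,0,2,0,1,1,0,1,0,0,0,1,1,0,0]
Step 8: delete guf at [21, 28, 35] -> counters=[0,0,0,0,2,0,1,1,0,1,0,1,1,2,0,1,1,1,0,0,0,1,0,0,0,2,0,1,0,0,1,0,0,0,1,0,0,0]
Step 9: delete jt at [11, 13, 17] -> counters=[0,0,0,0,2,0,1,1,0,1,0,0,1,1,0,1,1,0,0,0,0,1,0,0,0,2,0,1,0,0,1,0,0,0,1,0,0,0]
Step 10: insert jt at [11, 13, 17] -> counters=[0,0,0,0,2,0,1,1,0,1,0,1,1,2,0,1,1,1,0,0,0,1,0,0,0,2,0,1,0,0,1,0,0,0,1,0,0,0]
Step 11: insert jt at [11, 13, 17] -> counters=[0,0,0,0,2,0,1,1,0,1,0,2,1,3,0,1,1,2,0,0,0,1,0,0,0,2,0,1,0,0,1,0,0,0,1,0,0,0]
Step 12: insert w at [7, 21, 25] -> counters=[0,0,0,0,2,0,1,2,0,1,0,2,1,3,0,1,1,2,0,0,0,2,0,0,0,3,0,1,0,0,1,0,0,0,1,0,0,0]
Final counters=[0,0,0,0,2,0,1,2,0,1,0,2,1,3,0,1,1,2,0,0,0,2,0,0,0,3,0,1,0,0,1,0,0,0,1,0,0,0] -> 15 nonzero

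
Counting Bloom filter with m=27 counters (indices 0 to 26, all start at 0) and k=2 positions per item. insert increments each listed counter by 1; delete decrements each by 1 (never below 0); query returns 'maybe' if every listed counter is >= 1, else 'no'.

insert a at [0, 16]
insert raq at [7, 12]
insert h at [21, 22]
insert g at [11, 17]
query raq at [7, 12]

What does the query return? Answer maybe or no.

Answer: maybe

Derivation:
Step 1: insert a at [0, 16] -> counters=[1,0,0,0,0,0,0,0,0,0,0,0,0,0,0,0,1,0,0,0,0,0,0,0,0,0,0]
Step 2: insert raq at [7, 12] -> counters=[1,0,0,0,0,0,0,1,0,0,0,0,1,0,0,0,1,0,0,0,0,0,0,0,0,0,0]
Step 3: insert h at [21, 22] -> counters=[1,0,0,0,0,0,0,1,0,0,0,0,1,0,0,0,1,0,0,0,0,1,1,0,0,0,0]
Step 4: insert g at [11, 17] -> counters=[1,0,0,0,0,0,0,1,0,0,0,1,1,0,0,0,1,1,0,0,0,1,1,0,0,0,0]
Query raq: check counters[7]=1 counters[12]=1 -> maybe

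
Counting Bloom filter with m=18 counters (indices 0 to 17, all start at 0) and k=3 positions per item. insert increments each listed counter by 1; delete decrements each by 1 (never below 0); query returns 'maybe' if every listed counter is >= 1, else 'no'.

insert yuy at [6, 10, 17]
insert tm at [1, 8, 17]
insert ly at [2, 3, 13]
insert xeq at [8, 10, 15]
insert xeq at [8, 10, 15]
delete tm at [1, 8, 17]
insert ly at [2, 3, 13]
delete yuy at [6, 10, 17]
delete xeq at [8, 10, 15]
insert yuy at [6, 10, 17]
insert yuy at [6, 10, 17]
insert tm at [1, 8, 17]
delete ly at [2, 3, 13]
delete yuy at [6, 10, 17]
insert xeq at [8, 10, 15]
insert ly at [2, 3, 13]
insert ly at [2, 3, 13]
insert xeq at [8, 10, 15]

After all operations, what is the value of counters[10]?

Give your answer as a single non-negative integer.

Answer: 4

Derivation:
Step 1: insert yuy at [6, 10, 17] -> counters=[0,0,0,0,0,0,1,0,0,0,1,0,0,0,0,0,0,1]
Step 2: insert tm at [1, 8, 17] -> counters=[0,1,0,0,0,0,1,0,1,0,1,0,0,0,0,0,0,2]
Step 3: insert ly at [2, 3, 13] -> counters=[0,1,1,1,0,0,1,0,1,0,1,0,0,1,0,0,0,2]
Step 4: insert xeq at [8, 10, 15] -> counters=[0,1,1,1,0,0,1,0,2,0,2,0,0,1,0,1,0,2]
Step 5: insert xeq at [8, 10, 15] -> counters=[0,1,1,1,0,0,1,0,3,0,3,0,0,1,0,2,0,2]
Step 6: delete tm at [1, 8, 17] -> counters=[0,0,1,1,0,0,1,0,2,0,3,0,0,1,0,2,0,1]
Step 7: insert ly at [2, 3, 13] -> counters=[0,0,2,2,0,0,1,0,2,0,3,0,0,2,0,2,0,1]
Step 8: delete yuy at [6, 10, 17] -> counters=[0,0,2,2,0,0,0,0,2,0,2,0,0,2,0,2,0,0]
Step 9: delete xeq at [8, 10, 15] -> counters=[0,0,2,2,0,0,0,0,1,0,1,0,0,2,0,1,0,0]
Step 10: insert yuy at [6, 10, 17] -> counters=[0,0,2,2,0,0,1,0,1,0,2,0,0,2,0,1,0,1]
Step 11: insert yuy at [6, 10, 17] -> counters=[0,0,2,2,0,0,2,0,1,0,3,0,0,2,0,1,0,2]
Step 12: insert tm at [1, 8, 17] -> counters=[0,1,2,2,0,0,2,0,2,0,3,0,0,2,0,1,0,3]
Step 13: delete ly at [2, 3, 13] -> counters=[0,1,1,1,0,0,2,0,2,0,3,0,0,1,0,1,0,3]
Step 14: delete yuy at [6, 10, 17] -> counters=[0,1,1,1,0,0,1,0,2,0,2,0,0,1,0,1,0,2]
Step 15: insert xeq at [8, 10, 15] -> counters=[0,1,1,1,0,0,1,0,3,0,3,0,0,1,0,2,0,2]
Step 16: insert ly at [2, 3, 13] -> counters=[0,1,2,2,0,0,1,0,3,0,3,0,0,2,0,2,0,2]
Step 17: insert ly at [2, 3, 13] -> counters=[0,1,3,3,0,0,1,0,3,0,3,0,0,3,0,2,0,2]
Step 18: insert xeq at [8, 10, 15] -> counters=[0,1,3,3,0,0,1,0,4,0,4,0,0,3,0,3,0,2]
Final counters=[0,1,3,3,0,0,1,0,4,0,4,0,0,3,0,3,0,2] -> counters[10]=4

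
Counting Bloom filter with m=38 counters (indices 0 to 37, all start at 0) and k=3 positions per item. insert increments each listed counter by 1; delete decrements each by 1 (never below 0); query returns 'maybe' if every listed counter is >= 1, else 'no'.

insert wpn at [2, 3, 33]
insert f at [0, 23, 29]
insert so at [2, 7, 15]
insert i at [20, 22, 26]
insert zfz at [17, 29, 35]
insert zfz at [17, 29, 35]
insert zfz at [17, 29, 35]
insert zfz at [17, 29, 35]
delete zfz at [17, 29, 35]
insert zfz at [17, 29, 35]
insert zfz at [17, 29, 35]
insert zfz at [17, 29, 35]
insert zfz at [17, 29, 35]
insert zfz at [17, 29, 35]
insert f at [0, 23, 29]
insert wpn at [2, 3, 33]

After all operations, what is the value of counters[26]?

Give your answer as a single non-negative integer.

Answer: 1

Derivation:
Step 1: insert wpn at [2, 3, 33] -> counters=[0,0,1,1,0,0,0,0,0,0,0,0,0,0,0,0,0,0,0,0,0,0,0,0,0,0,0,0,0,0,0,0,0,1,0,0,0,0]
Step 2: insert f at [0, 23, 29] -> counters=[1,0,1,1,0,0,0,0,0,0,0,0,0,0,0,0,0,0,0,0,0,0,0,1,0,0,0,0,0,1,0,0,0,1,0,0,0,0]
Step 3: insert so at [2, 7, 15] -> counters=[1,0,2,1,0,0,0,1,0,0,0,0,0,0,0,1,0,0,0,0,0,0,0,1,0,0,0,0,0,1,0,0,0,1,0,0,0,0]
Step 4: insert i at [20, 22, 26] -> counters=[1,0,2,1,0,0,0,1,0,0,0,0,0,0,0,1,0,0,0,0,1,0,1,1,0,0,1,0,0,1,0,0,0,1,0,0,0,0]
Step 5: insert zfz at [17, 29, 35] -> counters=[1,0,2,1,0,0,0,1,0,0,0,0,0,0,0,1,0,1,0,0,1,0,1,1,0,0,1,0,0,2,0,0,0,1,0,1,0,0]
Step 6: insert zfz at [17, 29, 35] -> counters=[1,0,2,1,0,0,0,1,0,0,0,0,0,0,0,1,0,2,0,0,1,0,1,1,0,0,1,0,0,3,0,0,0,1,0,2,0,0]
Step 7: insert zfz at [17, 29, 35] -> counters=[1,0,2,1,0,0,0,1,0,0,0,0,0,0,0,1,0,3,0,0,1,0,1,1,0,0,1,0,0,4,0,0,0,1,0,3,0,0]
Step 8: insert zfz at [17, 29, 35] -> counters=[1,0,2,1,0,0,0,1,0,0,0,0,0,0,0,1,0,4,0,0,1,0,1,1,0,0,1,0,0,5,0,0,0,1,0,4,0,0]
Step 9: delete zfz at [17, 29, 35] -> counters=[1,0,2,1,0,0,0,1,0,0,0,0,0,0,0,1,0,3,0,0,1,0,1,1,0,0,1,0,0,4,0,0,0,1,0,3,0,0]
Step 10: insert zfz at [17, 29, 35] -> counters=[1,0,2,1,0,0,0,1,0,0,0,0,0,0,0,1,0,4,0,0,1,0,1,1,0,0,1,0,0,5,0,0,0,1,0,4,0,0]
Step 11: insert zfz at [17, 29, 35] -> counters=[1,0,2,1,0,0,0,1,0,0,0,0,0,0,0,1,0,5,0,0,1,0,1,1,0,0,1,0,0,6,0,0,0,1,0,5,0,0]
Step 12: insert zfz at [17, 29, 35] -> counters=[1,0,2,1,0,0,0,1,0,0,0,0,0,0,0,1,0,6,0,0,1,0,1,1,0,0,1,0,0,7,0,0,0,1,0,6,0,0]
Step 13: insert zfz at [17, 29, 35] -> counters=[1,0,2,1,0,0,0,1,0,0,0,0,0,0,0,1,0,7,0,0,1,0,1,1,0,0,1,0,0,8,0,0,0,1,0,7,0,0]
Step 14: insert zfz at [17, 29, 35] -> counters=[1,0,2,1,0,0,0,1,0,0,0,0,0,0,0,1,0,8,0,0,1,0,1,1,0,0,1,0,0,9,0,0,0,1,0,8,0,0]
Step 15: insert f at [0, 23, 29] -> counters=[2,0,2,1,0,0,0,1,0,0,0,0,0,0,0,1,0,8,0,0,1,0,1,2,0,0,1,0,0,10,0,0,0,1,0,8,0,0]
Step 16: insert wpn at [2, 3, 33] -> counters=[2,0,3,2,0,0,0,1,0,0,0,0,0,0,0,1,0,8,0,0,1,0,1,2,0,0,1,0,0,10,0,0,0,2,0,8,0,0]
Final counters=[2,0,3,2,0,0,0,1,0,0,0,0,0,0,0,1,0,8,0,0,1,0,1,2,0,0,1,0,0,10,0,0,0,2,0,8,0,0] -> counters[26]=1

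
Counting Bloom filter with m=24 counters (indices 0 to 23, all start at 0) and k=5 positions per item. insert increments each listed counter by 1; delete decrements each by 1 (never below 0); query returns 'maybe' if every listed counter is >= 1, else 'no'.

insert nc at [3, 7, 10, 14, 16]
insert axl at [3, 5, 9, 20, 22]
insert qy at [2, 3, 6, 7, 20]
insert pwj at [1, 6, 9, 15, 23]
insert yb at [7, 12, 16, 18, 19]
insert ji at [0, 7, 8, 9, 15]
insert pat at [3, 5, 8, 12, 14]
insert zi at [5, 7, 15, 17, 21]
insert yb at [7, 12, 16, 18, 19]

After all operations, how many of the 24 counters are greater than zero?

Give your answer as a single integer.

Answer: 21

Derivation:
Step 1: insert nc at [3, 7, 10, 14, 16] -> counters=[0,0,0,1,0,0,0,1,0,0,1,0,0,0,1,0,1,0,0,0,0,0,0,0]
Step 2: insert axl at [3, 5, 9, 20, 22] -> counters=[0,0,0,2,0,1,0,1,0,1,1,0,0,0,1,0,1,0,0,0,1,0,1,0]
Step 3: insert qy at [2, 3, 6, 7, 20] -> counters=[0,0,1,3,0,1,1,2,0,1,1,0,0,0,1,0,1,0,0,0,2,0,1,0]
Step 4: insert pwj at [1, 6, 9, 15, 23] -> counters=[0,1,1,3,0,1,2,2,0,2,1,0,0,0,1,1,1,0,0,0,2,0,1,1]
Step 5: insert yb at [7, 12, 16, 18, 19] -> counters=[0,1,1,3,0,1,2,3,0,2,1,0,1,0,1,1,2,0,1,1,2,0,1,1]
Step 6: insert ji at [0, 7, 8, 9, 15] -> counters=[1,1,1,3,0,1,2,4,1,3,1,0,1,0,1,2,2,0,1,1,2,0,1,1]
Step 7: insert pat at [3, 5, 8, 12, 14] -> counters=[1,1,1,4,0,2,2,4,2,3,1,0,2,0,2,2,2,0,1,1,2,0,1,1]
Step 8: insert zi at [5, 7, 15, 17, 21] -> counters=[1,1,1,4,0,3,2,5,2,3,1,0,2,0,2,3,2,1,1,1,2,1,1,1]
Step 9: insert yb at [7, 12, 16, 18, 19] -> counters=[1,1,1,4,0,3,2,6,2,3,1,0,3,0,2,3,3,1,2,2,2,1,1,1]
Final counters=[1,1,1,4,0,3,2,6,2,3,1,0,3,0,2,3,3,1,2,2,2,1,1,1] -> 21 nonzero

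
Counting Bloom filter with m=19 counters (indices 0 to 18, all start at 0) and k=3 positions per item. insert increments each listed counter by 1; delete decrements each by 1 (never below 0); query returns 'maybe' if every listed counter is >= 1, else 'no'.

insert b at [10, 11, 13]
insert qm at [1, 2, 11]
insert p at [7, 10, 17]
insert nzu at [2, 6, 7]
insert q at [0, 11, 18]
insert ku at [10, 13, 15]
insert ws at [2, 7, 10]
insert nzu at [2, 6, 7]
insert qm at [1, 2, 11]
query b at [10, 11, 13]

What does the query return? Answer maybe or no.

Step 1: insert b at [10, 11, 13] -> counters=[0,0,0,0,0,0,0,0,0,0,1,1,0,1,0,0,0,0,0]
Step 2: insert qm at [1, 2, 11] -> counters=[0,1,1,0,0,0,0,0,0,0,1,2,0,1,0,0,0,0,0]
Step 3: insert p at [7, 10, 17] -> counters=[0,1,1,0,0,0,0,1,0,0,2,2,0,1,0,0,0,1,0]
Step 4: insert nzu at [2, 6, 7] -> counters=[0,1,2,0,0,0,1,2,0,0,2,2,0,1,0,0,0,1,0]
Step 5: insert q at [0, 11, 18] -> counters=[1,1,2,0,0,0,1,2,0,0,2,3,0,1,0,0,0,1,1]
Step 6: insert ku at [10, 13, 15] -> counters=[1,1,2,0,0,0,1,2,0,0,3,3,0,2,0,1,0,1,1]
Step 7: insert ws at [2, 7, 10] -> counters=[1,1,3,0,0,0,1,3,0,0,4,3,0,2,0,1,0,1,1]
Step 8: insert nzu at [2, 6, 7] -> counters=[1,1,4,0,0,0,2,4,0,0,4,3,0,2,0,1,0,1,1]
Step 9: insert qm at [1, 2, 11] -> counters=[1,2,5,0,0,0,2,4,0,0,4,4,0,2,0,1,0,1,1]
Query b: check counters[10]=4 counters[11]=4 counters[13]=2 -> maybe

Answer: maybe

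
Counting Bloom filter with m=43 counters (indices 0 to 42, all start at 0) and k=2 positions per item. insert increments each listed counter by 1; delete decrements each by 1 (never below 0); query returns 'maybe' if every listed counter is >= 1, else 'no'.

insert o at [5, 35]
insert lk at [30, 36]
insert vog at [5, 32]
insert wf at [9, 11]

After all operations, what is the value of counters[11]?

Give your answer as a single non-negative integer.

Answer: 1

Derivation:
Step 1: insert o at [5, 35] -> counters=[0,0,0,0,0,1,0,0,0,0,0,0,0,0,0,0,0,0,0,0,0,0,0,0,0,0,0,0,0,0,0,0,0,0,0,1,0,0,0,0,0,0,0]
Step 2: insert lk at [30, 36] -> counters=[0,0,0,0,0,1,0,0,0,0,0,0,0,0,0,0,0,0,0,0,0,0,0,0,0,0,0,0,0,0,1,0,0,0,0,1,1,0,0,0,0,0,0]
Step 3: insert vog at [5, 32] -> counters=[0,0,0,0,0,2,0,0,0,0,0,0,0,0,0,0,0,0,0,0,0,0,0,0,0,0,0,0,0,0,1,0,1,0,0,1,1,0,0,0,0,0,0]
Step 4: insert wf at [9, 11] -> counters=[0,0,0,0,0,2,0,0,0,1,0,1,0,0,0,0,0,0,0,0,0,0,0,0,0,0,0,0,0,0,1,0,1,0,0,1,1,0,0,0,0,0,0]
Final counters=[0,0,0,0,0,2,0,0,0,1,0,1,0,0,0,0,0,0,0,0,0,0,0,0,0,0,0,0,0,0,1,0,1,0,0,1,1,0,0,0,0,0,0] -> counters[11]=1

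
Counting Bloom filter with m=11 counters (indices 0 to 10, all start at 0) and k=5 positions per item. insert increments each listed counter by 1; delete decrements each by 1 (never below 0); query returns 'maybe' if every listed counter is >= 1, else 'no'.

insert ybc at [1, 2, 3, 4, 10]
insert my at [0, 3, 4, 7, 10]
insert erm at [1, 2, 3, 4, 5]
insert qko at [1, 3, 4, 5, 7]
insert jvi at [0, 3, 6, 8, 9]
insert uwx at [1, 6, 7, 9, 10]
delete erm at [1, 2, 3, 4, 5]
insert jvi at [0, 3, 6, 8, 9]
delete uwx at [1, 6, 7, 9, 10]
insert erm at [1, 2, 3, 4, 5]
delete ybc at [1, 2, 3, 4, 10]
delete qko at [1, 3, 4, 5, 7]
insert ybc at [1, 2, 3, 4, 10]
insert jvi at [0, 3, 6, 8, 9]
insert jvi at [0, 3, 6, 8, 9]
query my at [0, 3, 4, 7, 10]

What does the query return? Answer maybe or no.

Answer: maybe

Derivation:
Step 1: insert ybc at [1, 2, 3, 4, 10] -> counters=[0,1,1,1,1,0,0,0,0,0,1]
Step 2: insert my at [0, 3, 4, 7, 10] -> counters=[1,1,1,2,2,0,0,1,0,0,2]
Step 3: insert erm at [1, 2, 3, 4, 5] -> counters=[1,2,2,3,3,1,0,1,0,0,2]
Step 4: insert qko at [1, 3, 4, 5, 7] -> counters=[1,3,2,4,4,2,0,2,0,0,2]
Step 5: insert jvi at [0, 3, 6, 8, 9] -> counters=[2,3,2,5,4,2,1,2,1,1,2]
Step 6: insert uwx at [1, 6, 7, 9, 10] -> counters=[2,4,2,5,4,2,2,3,1,2,3]
Step 7: delete erm at [1, 2, 3, 4, 5] -> counters=[2,3,1,4,3,1,2,3,1,2,3]
Step 8: insert jvi at [0, 3, 6, 8, 9] -> counters=[3,3,1,5,3,1,3,3,2,3,3]
Step 9: delete uwx at [1, 6, 7, 9, 10] -> counters=[3,2,1,5,3,1,2,2,2,2,2]
Step 10: insert erm at [1, 2, 3, 4, 5] -> counters=[3,3,2,6,4,2,2,2,2,2,2]
Step 11: delete ybc at [1, 2, 3, 4, 10] -> counters=[3,2,1,5,3,2,2,2,2,2,1]
Step 12: delete qko at [1, 3, 4, 5, 7] -> counters=[3,1,1,4,2,1,2,1,2,2,1]
Step 13: insert ybc at [1, 2, 3, 4, 10] -> counters=[3,2,2,5,3,1,2,1,2,2,2]
Step 14: insert jvi at [0, 3, 6, 8, 9] -> counters=[4,2,2,6,3,1,3,1,3,3,2]
Step 15: insert jvi at [0, 3, 6, 8, 9] -> counters=[5,2,2,7,3,1,4,1,4,4,2]
Query my: check counters[0]=5 counters[3]=7 counters[4]=3 counters[7]=1 counters[10]=2 -> maybe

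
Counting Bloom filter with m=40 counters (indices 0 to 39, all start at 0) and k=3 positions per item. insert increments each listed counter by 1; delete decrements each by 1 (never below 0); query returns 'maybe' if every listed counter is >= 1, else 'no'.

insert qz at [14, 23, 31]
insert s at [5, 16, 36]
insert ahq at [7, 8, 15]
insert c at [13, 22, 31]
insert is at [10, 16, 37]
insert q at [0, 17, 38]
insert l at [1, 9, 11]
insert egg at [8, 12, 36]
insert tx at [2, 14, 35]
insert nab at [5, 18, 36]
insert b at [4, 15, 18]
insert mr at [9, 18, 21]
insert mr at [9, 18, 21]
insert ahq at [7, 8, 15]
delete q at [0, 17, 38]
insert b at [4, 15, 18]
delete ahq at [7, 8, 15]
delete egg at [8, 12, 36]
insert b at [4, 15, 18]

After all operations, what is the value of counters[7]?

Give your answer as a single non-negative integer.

Answer: 1

Derivation:
Step 1: insert qz at [14, 23, 31] -> counters=[0,0,0,0,0,0,0,0,0,0,0,0,0,0,1,0,0,0,0,0,0,0,0,1,0,0,0,0,0,0,0,1,0,0,0,0,0,0,0,0]
Step 2: insert s at [5, 16, 36] -> counters=[0,0,0,0,0,1,0,0,0,0,0,0,0,0,1,0,1,0,0,0,0,0,0,1,0,0,0,0,0,0,0,1,0,0,0,0,1,0,0,0]
Step 3: insert ahq at [7, 8, 15] -> counters=[0,0,0,0,0,1,0,1,1,0,0,0,0,0,1,1,1,0,0,0,0,0,0,1,0,0,0,0,0,0,0,1,0,0,0,0,1,0,0,0]
Step 4: insert c at [13, 22, 31] -> counters=[0,0,0,0,0,1,0,1,1,0,0,0,0,1,1,1,1,0,0,0,0,0,1,1,0,0,0,0,0,0,0,2,0,0,0,0,1,0,0,0]
Step 5: insert is at [10, 16, 37] -> counters=[0,0,0,0,0,1,0,1,1,0,1,0,0,1,1,1,2,0,0,0,0,0,1,1,0,0,0,0,0,0,0,2,0,0,0,0,1,1,0,0]
Step 6: insert q at [0, 17, 38] -> counters=[1,0,0,0,0,1,0,1,1,0,1,0,0,1,1,1,2,1,0,0,0,0,1,1,0,0,0,0,0,0,0,2,0,0,0,0,1,1,1,0]
Step 7: insert l at [1, 9, 11] -> counters=[1,1,0,0,0,1,0,1,1,1,1,1,0,1,1,1,2,1,0,0,0,0,1,1,0,0,0,0,0,0,0,2,0,0,0,0,1,1,1,0]
Step 8: insert egg at [8, 12, 36] -> counters=[1,1,0,0,0,1,0,1,2,1,1,1,1,1,1,1,2,1,0,0,0,0,1,1,0,0,0,0,0,0,0,2,0,0,0,0,2,1,1,0]
Step 9: insert tx at [2, 14, 35] -> counters=[1,1,1,0,0,1,0,1,2,1,1,1,1,1,2,1,2,1,0,0,0,0,1,1,0,0,0,0,0,0,0,2,0,0,0,1,2,1,1,0]
Step 10: insert nab at [5, 18, 36] -> counters=[1,1,1,0,0,2,0,1,2,1,1,1,1,1,2,1,2,1,1,0,0,0,1,1,0,0,0,0,0,0,0,2,0,0,0,1,3,1,1,0]
Step 11: insert b at [4, 15, 18] -> counters=[1,1,1,0,1,2,0,1,2,1,1,1,1,1,2,2,2,1,2,0,0,0,1,1,0,0,0,0,0,0,0,2,0,0,0,1,3,1,1,0]
Step 12: insert mr at [9, 18, 21] -> counters=[1,1,1,0,1,2,0,1,2,2,1,1,1,1,2,2,2,1,3,0,0,1,1,1,0,0,0,0,0,0,0,2,0,0,0,1,3,1,1,0]
Step 13: insert mr at [9, 18, 21] -> counters=[1,1,1,0,1,2,0,1,2,3,1,1,1,1,2,2,2,1,4,0,0,2,1,1,0,0,0,0,0,0,0,2,0,0,0,1,3,1,1,0]
Step 14: insert ahq at [7, 8, 15] -> counters=[1,1,1,0,1,2,0,2,3,3,1,1,1,1,2,3,2,1,4,0,0,2,1,1,0,0,0,0,0,0,0,2,0,0,0,1,3,1,1,0]
Step 15: delete q at [0, 17, 38] -> counters=[0,1,1,0,1,2,0,2,3,3,1,1,1,1,2,3,2,0,4,0,0,2,1,1,0,0,0,0,0,0,0,2,0,0,0,1,3,1,0,0]
Step 16: insert b at [4, 15, 18] -> counters=[0,1,1,0,2,2,0,2,3,3,1,1,1,1,2,4,2,0,5,0,0,2,1,1,0,0,0,0,0,0,0,2,0,0,0,1,3,1,0,0]
Step 17: delete ahq at [7, 8, 15] -> counters=[0,1,1,0,2,2,0,1,2,3,1,1,1,1,2,3,2,0,5,0,0,2,1,1,0,0,0,0,0,0,0,2,0,0,0,1,3,1,0,0]
Step 18: delete egg at [8, 12, 36] -> counters=[0,1,1,0,2,2,0,1,1,3,1,1,0,1,2,3,2,0,5,0,0,2,1,1,0,0,0,0,0,0,0,2,0,0,0,1,2,1,0,0]
Step 19: insert b at [4, 15, 18] -> counters=[0,1,1,0,3,2,0,1,1,3,1,1,0,1,2,4,2,0,6,0,0,2,1,1,0,0,0,0,0,0,0,2,0,0,0,1,2,1,0,0]
Final counters=[0,1,1,0,3,2,0,1,1,3,1,1,0,1,2,4,2,0,6,0,0,2,1,1,0,0,0,0,0,0,0,2,0,0,0,1,2,1,0,0] -> counters[7]=1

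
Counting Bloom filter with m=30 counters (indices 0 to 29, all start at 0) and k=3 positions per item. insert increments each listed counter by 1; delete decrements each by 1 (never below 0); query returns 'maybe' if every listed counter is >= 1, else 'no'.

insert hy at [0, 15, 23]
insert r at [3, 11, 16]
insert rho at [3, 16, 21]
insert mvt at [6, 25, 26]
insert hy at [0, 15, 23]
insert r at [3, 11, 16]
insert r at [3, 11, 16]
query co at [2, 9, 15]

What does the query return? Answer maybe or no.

Answer: no

Derivation:
Step 1: insert hy at [0, 15, 23] -> counters=[1,0,0,0,0,0,0,0,0,0,0,0,0,0,0,1,0,0,0,0,0,0,0,1,0,0,0,0,0,0]
Step 2: insert r at [3, 11, 16] -> counters=[1,0,0,1,0,0,0,0,0,0,0,1,0,0,0,1,1,0,0,0,0,0,0,1,0,0,0,0,0,0]
Step 3: insert rho at [3, 16, 21] -> counters=[1,0,0,2,0,0,0,0,0,0,0,1,0,0,0,1,2,0,0,0,0,1,0,1,0,0,0,0,0,0]
Step 4: insert mvt at [6, 25, 26] -> counters=[1,0,0,2,0,0,1,0,0,0,0,1,0,0,0,1,2,0,0,0,0,1,0,1,0,1,1,0,0,0]
Step 5: insert hy at [0, 15, 23] -> counters=[2,0,0,2,0,0,1,0,0,0,0,1,0,0,0,2,2,0,0,0,0,1,0,2,0,1,1,0,0,0]
Step 6: insert r at [3, 11, 16] -> counters=[2,0,0,3,0,0,1,0,0,0,0,2,0,0,0,2,3,0,0,0,0,1,0,2,0,1,1,0,0,0]
Step 7: insert r at [3, 11, 16] -> counters=[2,0,0,4,0,0,1,0,0,0,0,3,0,0,0,2,4,0,0,0,0,1,0,2,0,1,1,0,0,0]
Query co: check counters[2]=0 counters[9]=0 counters[15]=2 -> no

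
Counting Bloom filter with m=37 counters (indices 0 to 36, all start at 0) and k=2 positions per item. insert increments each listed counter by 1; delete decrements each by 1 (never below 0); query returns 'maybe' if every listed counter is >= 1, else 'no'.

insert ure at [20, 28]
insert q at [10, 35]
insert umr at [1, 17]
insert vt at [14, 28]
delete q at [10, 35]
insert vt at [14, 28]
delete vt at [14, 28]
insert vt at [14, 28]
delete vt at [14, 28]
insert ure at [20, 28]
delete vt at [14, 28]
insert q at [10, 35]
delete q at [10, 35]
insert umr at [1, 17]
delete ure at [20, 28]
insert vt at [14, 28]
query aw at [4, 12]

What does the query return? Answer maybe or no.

Answer: no

Derivation:
Step 1: insert ure at [20, 28] -> counters=[0,0,0,0,0,0,0,0,0,0,0,0,0,0,0,0,0,0,0,0,1,0,0,0,0,0,0,0,1,0,0,0,0,0,0,0,0]
Step 2: insert q at [10, 35] -> counters=[0,0,0,0,0,0,0,0,0,0,1,0,0,0,0,0,0,0,0,0,1,0,0,0,0,0,0,0,1,0,0,0,0,0,0,1,0]
Step 3: insert umr at [1, 17] -> counters=[0,1,0,0,0,0,0,0,0,0,1,0,0,0,0,0,0,1,0,0,1,0,0,0,0,0,0,0,1,0,0,0,0,0,0,1,0]
Step 4: insert vt at [14, 28] -> counters=[0,1,0,0,0,0,0,0,0,0,1,0,0,0,1,0,0,1,0,0,1,0,0,0,0,0,0,0,2,0,0,0,0,0,0,1,0]
Step 5: delete q at [10, 35] -> counters=[0,1,0,0,0,0,0,0,0,0,0,0,0,0,1,0,0,1,0,0,1,0,0,0,0,0,0,0,2,0,0,0,0,0,0,0,0]
Step 6: insert vt at [14, 28] -> counters=[0,1,0,0,0,0,0,0,0,0,0,0,0,0,2,0,0,1,0,0,1,0,0,0,0,0,0,0,3,0,0,0,0,0,0,0,0]
Step 7: delete vt at [14, 28] -> counters=[0,1,0,0,0,0,0,0,0,0,0,0,0,0,1,0,0,1,0,0,1,0,0,0,0,0,0,0,2,0,0,0,0,0,0,0,0]
Step 8: insert vt at [14, 28] -> counters=[0,1,0,0,0,0,0,0,0,0,0,0,0,0,2,0,0,1,0,0,1,0,0,0,0,0,0,0,3,0,0,0,0,0,0,0,0]
Step 9: delete vt at [14, 28] -> counters=[0,1,0,0,0,0,0,0,0,0,0,0,0,0,1,0,0,1,0,0,1,0,0,0,0,0,0,0,2,0,0,0,0,0,0,0,0]
Step 10: insert ure at [20, 28] -> counters=[0,1,0,0,0,0,0,0,0,0,0,0,0,0,1,0,0,1,0,0,2,0,0,0,0,0,0,0,3,0,0,0,0,0,0,0,0]
Step 11: delete vt at [14, 28] -> counters=[0,1,0,0,0,0,0,0,0,0,0,0,0,0,0,0,0,1,0,0,2,0,0,0,0,0,0,0,2,0,0,0,0,0,0,0,0]
Step 12: insert q at [10, 35] -> counters=[0,1,0,0,0,0,0,0,0,0,1,0,0,0,0,0,0,1,0,0,2,0,0,0,0,0,0,0,2,0,0,0,0,0,0,1,0]
Step 13: delete q at [10, 35] -> counters=[0,1,0,0,0,0,0,0,0,0,0,0,0,0,0,0,0,1,0,0,2,0,0,0,0,0,0,0,2,0,0,0,0,0,0,0,0]
Step 14: insert umr at [1, 17] -> counters=[0,2,0,0,0,0,0,0,0,0,0,0,0,0,0,0,0,2,0,0,2,0,0,0,0,0,0,0,2,0,0,0,0,0,0,0,0]
Step 15: delete ure at [20, 28] -> counters=[0,2,0,0,0,0,0,0,0,0,0,0,0,0,0,0,0,2,0,0,1,0,0,0,0,0,0,0,1,0,0,0,0,0,0,0,0]
Step 16: insert vt at [14, 28] -> counters=[0,2,0,0,0,0,0,0,0,0,0,0,0,0,1,0,0,2,0,0,1,0,0,0,0,0,0,0,2,0,0,0,0,0,0,0,0]
Query aw: check counters[4]=0 counters[12]=0 -> no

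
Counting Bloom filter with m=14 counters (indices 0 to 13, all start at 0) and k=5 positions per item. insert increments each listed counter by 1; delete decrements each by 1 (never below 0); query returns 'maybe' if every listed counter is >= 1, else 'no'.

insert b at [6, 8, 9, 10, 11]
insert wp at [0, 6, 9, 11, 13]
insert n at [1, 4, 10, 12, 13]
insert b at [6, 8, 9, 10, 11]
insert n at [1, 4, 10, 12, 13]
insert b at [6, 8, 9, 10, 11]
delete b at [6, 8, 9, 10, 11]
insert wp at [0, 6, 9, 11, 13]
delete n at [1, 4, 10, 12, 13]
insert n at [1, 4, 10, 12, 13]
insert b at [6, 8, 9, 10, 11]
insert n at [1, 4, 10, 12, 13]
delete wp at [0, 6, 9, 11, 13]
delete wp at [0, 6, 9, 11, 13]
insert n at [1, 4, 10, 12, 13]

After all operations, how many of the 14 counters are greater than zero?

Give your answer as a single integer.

Step 1: insert b at [6, 8, 9, 10, 11] -> counters=[0,0,0,0,0,0,1,0,1,1,1,1,0,0]
Step 2: insert wp at [0, 6, 9, 11, 13] -> counters=[1,0,0,0,0,0,2,0,1,2,1,2,0,1]
Step 3: insert n at [1, 4, 10, 12, 13] -> counters=[1,1,0,0,1,0,2,0,1,2,2,2,1,2]
Step 4: insert b at [6, 8, 9, 10, 11] -> counters=[1,1,0,0,1,0,3,0,2,3,3,3,1,2]
Step 5: insert n at [1, 4, 10, 12, 13] -> counters=[1,2,0,0,2,0,3,0,2,3,4,3,2,3]
Step 6: insert b at [6, 8, 9, 10, 11] -> counters=[1,2,0,0,2,0,4,0,3,4,5,4,2,3]
Step 7: delete b at [6, 8, 9, 10, 11] -> counters=[1,2,0,0,2,0,3,0,2,3,4,3,2,3]
Step 8: insert wp at [0, 6, 9, 11, 13] -> counters=[2,2,0,0,2,0,4,0,2,4,4,4,2,4]
Step 9: delete n at [1, 4, 10, 12, 13] -> counters=[2,1,0,0,1,0,4,0,2,4,3,4,1,3]
Step 10: insert n at [1, 4, 10, 12, 13] -> counters=[2,2,0,0,2,0,4,0,2,4,4,4,2,4]
Step 11: insert b at [6, 8, 9, 10, 11] -> counters=[2,2,0,0,2,0,5,0,3,5,5,5,2,4]
Step 12: insert n at [1, 4, 10, 12, 13] -> counters=[2,3,0,0,3,0,5,0,3,5,6,5,3,5]
Step 13: delete wp at [0, 6, 9, 11, 13] -> counters=[1,3,0,0,3,0,4,0,3,4,6,4,3,4]
Step 14: delete wp at [0, 6, 9, 11, 13] -> counters=[0,3,0,0,3,0,3,0,3,3,6,3,3,3]
Step 15: insert n at [1, 4, 10, 12, 13] -> counters=[0,4,0,0,4,0,3,0,3,3,7,3,4,4]
Final counters=[0,4,0,0,4,0,3,0,3,3,7,3,4,4] -> 9 nonzero

Answer: 9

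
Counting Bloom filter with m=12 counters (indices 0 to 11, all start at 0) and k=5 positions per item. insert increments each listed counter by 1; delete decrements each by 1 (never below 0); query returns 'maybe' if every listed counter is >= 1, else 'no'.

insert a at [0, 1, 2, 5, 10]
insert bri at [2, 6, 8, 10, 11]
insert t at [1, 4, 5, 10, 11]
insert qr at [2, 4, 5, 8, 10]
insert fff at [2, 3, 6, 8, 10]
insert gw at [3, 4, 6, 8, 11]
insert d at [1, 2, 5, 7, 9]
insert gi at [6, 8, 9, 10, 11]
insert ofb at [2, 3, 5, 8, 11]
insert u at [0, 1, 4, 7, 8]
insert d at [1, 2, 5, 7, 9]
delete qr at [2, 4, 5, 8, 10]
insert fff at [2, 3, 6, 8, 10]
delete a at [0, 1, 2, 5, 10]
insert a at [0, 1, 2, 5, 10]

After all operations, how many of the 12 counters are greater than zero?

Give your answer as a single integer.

Step 1: insert a at [0, 1, 2, 5, 10] -> counters=[1,1,1,0,0,1,0,0,0,0,1,0]
Step 2: insert bri at [2, 6, 8, 10, 11] -> counters=[1,1,2,0,0,1,1,0,1,0,2,1]
Step 3: insert t at [1, 4, 5, 10, 11] -> counters=[1,2,2,0,1,2,1,0,1,0,3,2]
Step 4: insert qr at [2, 4, 5, 8, 10] -> counters=[1,2,3,0,2,3,1,0,2,0,4,2]
Step 5: insert fff at [2, 3, 6, 8, 10] -> counters=[1,2,4,1,2,3,2,0,3,0,5,2]
Step 6: insert gw at [3, 4, 6, 8, 11] -> counters=[1,2,4,2,3,3,3,0,4,0,5,3]
Step 7: insert d at [1, 2, 5, 7, 9] -> counters=[1,3,5,2,3,4,3,1,4,1,5,3]
Step 8: insert gi at [6, 8, 9, 10, 11] -> counters=[1,3,5,2,3,4,4,1,5,2,6,4]
Step 9: insert ofb at [2, 3, 5, 8, 11] -> counters=[1,3,6,3,3,5,4,1,6,2,6,5]
Step 10: insert u at [0, 1, 4, 7, 8] -> counters=[2,4,6,3,4,5,4,2,7,2,6,5]
Step 11: insert d at [1, 2, 5, 7, 9] -> counters=[2,5,7,3,4,6,4,3,7,3,6,5]
Step 12: delete qr at [2, 4, 5, 8, 10] -> counters=[2,5,6,3,3,5,4,3,6,3,5,5]
Step 13: insert fff at [2, 3, 6, 8, 10] -> counters=[2,5,7,4,3,5,5,3,7,3,6,5]
Step 14: delete a at [0, 1, 2, 5, 10] -> counters=[1,4,6,4,3,4,5,3,7,3,5,5]
Step 15: insert a at [0, 1, 2, 5, 10] -> counters=[2,5,7,4,3,5,5,3,7,3,6,5]
Final counters=[2,5,7,4,3,5,5,3,7,3,6,5] -> 12 nonzero

Answer: 12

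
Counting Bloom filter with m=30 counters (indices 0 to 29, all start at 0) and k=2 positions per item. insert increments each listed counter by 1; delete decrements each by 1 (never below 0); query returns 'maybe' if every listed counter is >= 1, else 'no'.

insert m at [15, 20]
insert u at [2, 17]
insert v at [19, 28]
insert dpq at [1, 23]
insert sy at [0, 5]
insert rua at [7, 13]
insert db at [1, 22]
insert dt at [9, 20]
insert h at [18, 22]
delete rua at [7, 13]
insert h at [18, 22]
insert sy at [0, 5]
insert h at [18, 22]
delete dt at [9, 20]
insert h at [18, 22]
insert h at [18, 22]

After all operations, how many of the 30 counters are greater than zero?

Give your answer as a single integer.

Step 1: insert m at [15, 20] -> counters=[0,0,0,0,0,0,0,0,0,0,0,0,0,0,0,1,0,0,0,0,1,0,0,0,0,0,0,0,0,0]
Step 2: insert u at [2, 17] -> counters=[0,0,1,0,0,0,0,0,0,0,0,0,0,0,0,1,0,1,0,0,1,0,0,0,0,0,0,0,0,0]
Step 3: insert v at [19, 28] -> counters=[0,0,1,0,0,0,0,0,0,0,0,0,0,0,0,1,0,1,0,1,1,0,0,0,0,0,0,0,1,0]
Step 4: insert dpq at [1, 23] -> counters=[0,1,1,0,0,0,0,0,0,0,0,0,0,0,0,1,0,1,0,1,1,0,0,1,0,0,0,0,1,0]
Step 5: insert sy at [0, 5] -> counters=[1,1,1,0,0,1,0,0,0,0,0,0,0,0,0,1,0,1,0,1,1,0,0,1,0,0,0,0,1,0]
Step 6: insert rua at [7, 13] -> counters=[1,1,1,0,0,1,0,1,0,0,0,0,0,1,0,1,0,1,0,1,1,0,0,1,0,0,0,0,1,0]
Step 7: insert db at [1, 22] -> counters=[1,2,1,0,0,1,0,1,0,0,0,0,0,1,0,1,0,1,0,1,1,0,1,1,0,0,0,0,1,0]
Step 8: insert dt at [9, 20] -> counters=[1,2,1,0,0,1,0,1,0,1,0,0,0,1,0,1,0,1,0,1,2,0,1,1,0,0,0,0,1,0]
Step 9: insert h at [18, 22] -> counters=[1,2,1,0,0,1,0,1,0,1,0,0,0,1,0,1,0,1,1,1,2,0,2,1,0,0,0,0,1,0]
Step 10: delete rua at [7, 13] -> counters=[1,2,1,0,0,1,0,0,0,1,0,0,0,0,0,1,0,1,1,1,2,0,2,1,0,0,0,0,1,0]
Step 11: insert h at [18, 22] -> counters=[1,2,1,0,0,1,0,0,0,1,0,0,0,0,0,1,0,1,2,1,2,0,3,1,0,0,0,0,1,0]
Step 12: insert sy at [0, 5] -> counters=[2,2,1,0,0,2,0,0,0,1,0,0,0,0,0,1,0,1,2,1,2,0,3,1,0,0,0,0,1,0]
Step 13: insert h at [18, 22] -> counters=[2,2,1,0,0,2,0,0,0,1,0,0,0,0,0,1,0,1,3,1,2,0,4,1,0,0,0,0,1,0]
Step 14: delete dt at [9, 20] -> counters=[2,2,1,0,0,2,0,0,0,0,0,0,0,0,0,1,0,1,3,1,1,0,4,1,0,0,0,0,1,0]
Step 15: insert h at [18, 22] -> counters=[2,2,1,0,0,2,0,0,0,0,0,0,0,0,0,1,0,1,4,1,1,0,5,1,0,0,0,0,1,0]
Step 16: insert h at [18, 22] -> counters=[2,2,1,0,0,2,0,0,0,0,0,0,0,0,0,1,0,1,5,1,1,0,6,1,0,0,0,0,1,0]
Final counters=[2,2,1,0,0,2,0,0,0,0,0,0,0,0,0,1,0,1,5,1,1,0,6,1,0,0,0,0,1,0] -> 12 nonzero

Answer: 12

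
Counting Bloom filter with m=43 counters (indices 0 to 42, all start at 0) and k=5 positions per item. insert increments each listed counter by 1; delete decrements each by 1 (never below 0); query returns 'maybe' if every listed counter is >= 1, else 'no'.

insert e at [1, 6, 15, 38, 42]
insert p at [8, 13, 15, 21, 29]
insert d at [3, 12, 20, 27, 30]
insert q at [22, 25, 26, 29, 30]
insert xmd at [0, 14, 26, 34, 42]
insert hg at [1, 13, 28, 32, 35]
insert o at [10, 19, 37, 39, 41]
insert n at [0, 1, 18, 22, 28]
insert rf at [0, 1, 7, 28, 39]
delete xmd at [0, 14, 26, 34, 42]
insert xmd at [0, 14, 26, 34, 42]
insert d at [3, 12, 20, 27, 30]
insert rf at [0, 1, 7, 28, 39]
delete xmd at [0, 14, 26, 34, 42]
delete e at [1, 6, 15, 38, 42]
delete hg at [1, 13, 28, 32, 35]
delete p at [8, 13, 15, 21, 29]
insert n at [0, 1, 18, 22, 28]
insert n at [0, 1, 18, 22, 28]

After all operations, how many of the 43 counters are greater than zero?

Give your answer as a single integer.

Step 1: insert e at [1, 6, 15, 38, 42] -> counters=[0,1,0,0,0,0,1,0,0,0,0,0,0,0,0,1,0,0,0,0,0,0,0,0,0,0,0,0,0,0,0,0,0,0,0,0,0,0,1,0,0,0,1]
Step 2: insert p at [8, 13, 15, 21, 29] -> counters=[0,1,0,0,0,0,1,0,1,0,0,0,0,1,0,2,0,0,0,0,0,1,0,0,0,0,0,0,0,1,0,0,0,0,0,0,0,0,1,0,0,0,1]
Step 3: insert d at [3, 12, 20, 27, 30] -> counters=[0,1,0,1,0,0,1,0,1,0,0,0,1,1,0,2,0,0,0,0,1,1,0,0,0,0,0,1,0,1,1,0,0,0,0,0,0,0,1,0,0,0,1]
Step 4: insert q at [22, 25, 26, 29, 30] -> counters=[0,1,0,1,0,0,1,0,1,0,0,0,1,1,0,2,0,0,0,0,1,1,1,0,0,1,1,1,0,2,2,0,0,0,0,0,0,0,1,0,0,0,1]
Step 5: insert xmd at [0, 14, 26, 34, 42] -> counters=[1,1,0,1,0,0,1,0,1,0,0,0,1,1,1,2,0,0,0,0,1,1,1,0,0,1,2,1,0,2,2,0,0,0,1,0,0,0,1,0,0,0,2]
Step 6: insert hg at [1, 13, 28, 32, 35] -> counters=[1,2,0,1,0,0,1,0,1,0,0,0,1,2,1,2,0,0,0,0,1,1,1,0,0,1,2,1,1,2,2,0,1,0,1,1,0,0,1,0,0,0,2]
Step 7: insert o at [10, 19, 37, 39, 41] -> counters=[1,2,0,1,0,0,1,0,1,0,1,0,1,2,1,2,0,0,0,1,1,1,1,0,0,1,2,1,1,2,2,0,1,0,1,1,0,1,1,1,0,1,2]
Step 8: insert n at [0, 1, 18, 22, 28] -> counters=[2,3,0,1,0,0,1,0,1,0,1,0,1,2,1,2,0,0,1,1,1,1,2,0,0,1,2,1,2,2,2,0,1,0,1,1,0,1,1,1,0,1,2]
Step 9: insert rf at [0, 1, 7, 28, 39] -> counters=[3,4,0,1,0,0,1,1,1,0,1,0,1,2,1,2,0,0,1,1,1,1,2,0,0,1,2,1,3,2,2,0,1,0,1,1,0,1,1,2,0,1,2]
Step 10: delete xmd at [0, 14, 26, 34, 42] -> counters=[2,4,0,1,0,0,1,1,1,0,1,0,1,2,0,2,0,0,1,1,1,1,2,0,0,1,1,1,3,2,2,0,1,0,0,1,0,1,1,2,0,1,1]
Step 11: insert xmd at [0, 14, 26, 34, 42] -> counters=[3,4,0,1,0,0,1,1,1,0,1,0,1,2,1,2,0,0,1,1,1,1,2,0,0,1,2,1,3,2,2,0,1,0,1,1,0,1,1,2,0,1,2]
Step 12: insert d at [3, 12, 20, 27, 30] -> counters=[3,4,0,2,0,0,1,1,1,0,1,0,2,2,1,2,0,0,1,1,2,1,2,0,0,1,2,2,3,2,3,0,1,0,1,1,0,1,1,2,0,1,2]
Step 13: insert rf at [0, 1, 7, 28, 39] -> counters=[4,5,0,2,0,0,1,2,1,0,1,0,2,2,1,2,0,0,1,1,2,1,2,0,0,1,2,2,4,2,3,0,1,0,1,1,0,1,1,3,0,1,2]
Step 14: delete xmd at [0, 14, 26, 34, 42] -> counters=[3,5,0,2,0,0,1,2,1,0,1,0,2,2,0,2,0,0,1,1,2,1,2,0,0,1,1,2,4,2,3,0,1,0,0,1,0,1,1,3,0,1,1]
Step 15: delete e at [1, 6, 15, 38, 42] -> counters=[3,4,0,2,0,0,0,2,1,0,1,0,2,2,0,1,0,0,1,1,2,1,2,0,0,1,1,2,4,2,3,0,1,0,0,1,0,1,0,3,0,1,0]
Step 16: delete hg at [1, 13, 28, 32, 35] -> counters=[3,3,0,2,0,0,0,2,1,0,1,0,2,1,0,1,0,0,1,1,2,1,2,0,0,1,1,2,3,2,3,0,0,0,0,0,0,1,0,3,0,1,0]
Step 17: delete p at [8, 13, 15, 21, 29] -> counters=[3,3,0,2,0,0,0,2,0,0,1,0,2,0,0,0,0,0,1,1,2,0,2,0,0,1,1,2,3,1,3,0,0,0,0,0,0,1,0,3,0,1,0]
Step 18: insert n at [0, 1, 18, 22, 28] -> counters=[4,4,0,2,0,0,0,2,0,0,1,0,2,0,0,0,0,0,2,1,2,0,3,0,0,1,1,2,4,1,3,0,0,0,0,0,0,1,0,3,0,1,0]
Step 19: insert n at [0, 1, 18, 22, 28] -> counters=[5,5,0,2,0,0,0,2,0,0,1,0,2,0,0,0,0,0,3,1,2,0,4,0,0,1,1,2,5,1,3,0,0,0,0,0,0,1,0,3,0,1,0]
Final counters=[5,5,0,2,0,0,0,2,0,0,1,0,2,0,0,0,0,0,3,1,2,0,4,0,0,1,1,2,5,1,3,0,0,0,0,0,0,1,0,3,0,1,0] -> 19 nonzero

Answer: 19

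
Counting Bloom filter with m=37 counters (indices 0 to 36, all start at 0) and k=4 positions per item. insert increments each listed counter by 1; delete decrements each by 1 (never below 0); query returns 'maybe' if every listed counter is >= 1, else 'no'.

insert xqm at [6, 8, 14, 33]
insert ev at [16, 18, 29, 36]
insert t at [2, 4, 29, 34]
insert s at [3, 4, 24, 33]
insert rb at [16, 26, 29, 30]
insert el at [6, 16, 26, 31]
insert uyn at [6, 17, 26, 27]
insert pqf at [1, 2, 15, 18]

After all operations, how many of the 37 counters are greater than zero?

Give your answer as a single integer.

Step 1: insert xqm at [6, 8, 14, 33] -> counters=[0,0,0,0,0,0,1,0,1,0,0,0,0,0,1,0,0,0,0,0,0,0,0,0,0,0,0,0,0,0,0,0,0,1,0,0,0]
Step 2: insert ev at [16, 18, 29, 36] -> counters=[0,0,0,0,0,0,1,0,1,0,0,0,0,0,1,0,1,0,1,0,0,0,0,0,0,0,0,0,0,1,0,0,0,1,0,0,1]
Step 3: insert t at [2, 4, 29, 34] -> counters=[0,0,1,0,1,0,1,0,1,0,0,0,0,0,1,0,1,0,1,0,0,0,0,0,0,0,0,0,0,2,0,0,0,1,1,0,1]
Step 4: insert s at [3, 4, 24, 33] -> counters=[0,0,1,1,2,0,1,0,1,0,0,0,0,0,1,0,1,0,1,0,0,0,0,0,1,0,0,0,0,2,0,0,0,2,1,0,1]
Step 5: insert rb at [16, 26, 29, 30] -> counters=[0,0,1,1,2,0,1,0,1,0,0,0,0,0,1,0,2,0,1,0,0,0,0,0,1,0,1,0,0,3,1,0,0,2,1,0,1]
Step 6: insert el at [6, 16, 26, 31] -> counters=[0,0,1,1,2,0,2,0,1,0,0,0,0,0,1,0,3,0,1,0,0,0,0,0,1,0,2,0,0,3,1,1,0,2,1,0,1]
Step 7: insert uyn at [6, 17, 26, 27] -> counters=[0,0,1,1,2,0,3,0,1,0,0,0,0,0,1,0,3,1,1,0,0,0,0,0,1,0,3,1,0,3,1,1,0,2,1,0,1]
Step 8: insert pqf at [1, 2, 15, 18] -> counters=[0,1,2,1,2,0,3,0,1,0,0,0,0,0,1,1,3,1,2,0,0,0,0,0,1,0,3,1,0,3,1,1,0,2,1,0,1]
Final counters=[0,1,2,1,2,0,3,0,1,0,0,0,0,0,1,1,3,1,2,0,0,0,0,0,1,0,3,1,0,3,1,1,0,2,1,0,1] -> 20 nonzero

Answer: 20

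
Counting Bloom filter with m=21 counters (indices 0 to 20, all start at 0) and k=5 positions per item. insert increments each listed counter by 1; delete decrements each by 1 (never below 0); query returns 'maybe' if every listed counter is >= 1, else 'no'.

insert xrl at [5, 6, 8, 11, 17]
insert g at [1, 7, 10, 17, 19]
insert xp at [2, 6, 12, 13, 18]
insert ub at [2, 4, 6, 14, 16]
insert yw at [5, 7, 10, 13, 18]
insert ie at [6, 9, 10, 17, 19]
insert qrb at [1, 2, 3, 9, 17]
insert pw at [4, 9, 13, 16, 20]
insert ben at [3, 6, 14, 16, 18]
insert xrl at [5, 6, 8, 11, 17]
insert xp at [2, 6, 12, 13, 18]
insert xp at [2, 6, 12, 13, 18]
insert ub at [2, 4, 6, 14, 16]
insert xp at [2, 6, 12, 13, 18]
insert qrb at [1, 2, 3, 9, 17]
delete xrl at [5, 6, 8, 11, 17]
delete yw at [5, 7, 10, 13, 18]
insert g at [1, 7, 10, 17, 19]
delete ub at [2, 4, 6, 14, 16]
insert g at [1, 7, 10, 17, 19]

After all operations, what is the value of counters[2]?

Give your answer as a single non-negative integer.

Answer: 7

Derivation:
Step 1: insert xrl at [5, 6, 8, 11, 17] -> counters=[0,0,0,0,0,1,1,0,1,0,0,1,0,0,0,0,0,1,0,0,0]
Step 2: insert g at [1, 7, 10, 17, 19] -> counters=[0,1,0,0,0,1,1,1,1,0,1,1,0,0,0,0,0,2,0,1,0]
Step 3: insert xp at [2, 6, 12, 13, 18] -> counters=[0,1,1,0,0,1,2,1,1,0,1,1,1,1,0,0,0,2,1,1,0]
Step 4: insert ub at [2, 4, 6, 14, 16] -> counters=[0,1,2,0,1,1,3,1,1,0,1,1,1,1,1,0,1,2,1,1,0]
Step 5: insert yw at [5, 7, 10, 13, 18] -> counters=[0,1,2,0,1,2,3,2,1,0,2,1,1,2,1,0,1,2,2,1,0]
Step 6: insert ie at [6, 9, 10, 17, 19] -> counters=[0,1,2,0,1,2,4,2,1,1,3,1,1,2,1,0,1,3,2,2,0]
Step 7: insert qrb at [1, 2, 3, 9, 17] -> counters=[0,2,3,1,1,2,4,2,1,2,3,1,1,2,1,0,1,4,2,2,0]
Step 8: insert pw at [4, 9, 13, 16, 20] -> counters=[0,2,3,1,2,2,4,2,1,3,3,1,1,3,1,0,2,4,2,2,1]
Step 9: insert ben at [3, 6, 14, 16, 18] -> counters=[0,2,3,2,2,2,5,2,1,3,3,1,1,3,2,0,3,4,3,2,1]
Step 10: insert xrl at [5, 6, 8, 11, 17] -> counters=[0,2,3,2,2,3,6,2,2,3,3,2,1,3,2,0,3,5,3,2,1]
Step 11: insert xp at [2, 6, 12, 13, 18] -> counters=[0,2,4,2,2,3,7,2,2,3,3,2,2,4,2,0,3,5,4,2,1]
Step 12: insert xp at [2, 6, 12, 13, 18] -> counters=[0,2,5,2,2,3,8,2,2,3,3,2,3,5,2,0,3,5,5,2,1]
Step 13: insert ub at [2, 4, 6, 14, 16] -> counters=[0,2,6,2,3,3,9,2,2,3,3,2,3,5,3,0,4,5,5,2,1]
Step 14: insert xp at [2, 6, 12, 13, 18] -> counters=[0,2,7,2,3,3,10,2,2,3,3,2,4,6,3,0,4,5,6,2,1]
Step 15: insert qrb at [1, 2, 3, 9, 17] -> counters=[0,3,8,3,3,3,10,2,2,4,3,2,4,6,3,0,4,6,6,2,1]
Step 16: delete xrl at [5, 6, 8, 11, 17] -> counters=[0,3,8,3,3,2,9,2,1,4,3,1,4,6,3,0,4,5,6,2,1]
Step 17: delete yw at [5, 7, 10, 13, 18] -> counters=[0,3,8,3,3,1,9,1,1,4,2,1,4,5,3,0,4,5,5,2,1]
Step 18: insert g at [1, 7, 10, 17, 19] -> counters=[0,4,8,3,3,1,9,2,1,4,3,1,4,5,3,0,4,6,5,3,1]
Step 19: delete ub at [2, 4, 6, 14, 16] -> counters=[0,4,7,3,2,1,8,2,1,4,3,1,4,5,2,0,3,6,5,3,1]
Step 20: insert g at [1, 7, 10, 17, 19] -> counters=[0,5,7,3,2,1,8,3,1,4,4,1,4,5,2,0,3,7,5,4,1]
Final counters=[0,5,7,3,2,1,8,3,1,4,4,1,4,5,2,0,3,7,5,4,1] -> counters[2]=7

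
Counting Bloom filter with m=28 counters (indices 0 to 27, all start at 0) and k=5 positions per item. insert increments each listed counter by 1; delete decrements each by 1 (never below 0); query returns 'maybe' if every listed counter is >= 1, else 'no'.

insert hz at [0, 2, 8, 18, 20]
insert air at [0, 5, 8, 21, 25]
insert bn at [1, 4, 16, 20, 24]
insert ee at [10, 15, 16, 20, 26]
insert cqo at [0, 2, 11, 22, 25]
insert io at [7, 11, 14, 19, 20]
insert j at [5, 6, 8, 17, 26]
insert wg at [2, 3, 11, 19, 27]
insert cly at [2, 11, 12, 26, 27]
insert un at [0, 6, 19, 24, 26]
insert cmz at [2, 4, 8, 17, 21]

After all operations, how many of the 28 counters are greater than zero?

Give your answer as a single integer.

Step 1: insert hz at [0, 2, 8, 18, 20] -> counters=[1,0,1,0,0,0,0,0,1,0,0,0,0,0,0,0,0,0,1,0,1,0,0,0,0,0,0,0]
Step 2: insert air at [0, 5, 8, 21, 25] -> counters=[2,0,1,0,0,1,0,0,2,0,0,0,0,0,0,0,0,0,1,0,1,1,0,0,0,1,0,0]
Step 3: insert bn at [1, 4, 16, 20, 24] -> counters=[2,1,1,0,1,1,0,0,2,0,0,0,0,0,0,0,1,0,1,0,2,1,0,0,1,1,0,0]
Step 4: insert ee at [10, 15, 16, 20, 26] -> counters=[2,1,1,0,1,1,0,0,2,0,1,0,0,0,0,1,2,0,1,0,3,1,0,0,1,1,1,0]
Step 5: insert cqo at [0, 2, 11, 22, 25] -> counters=[3,1,2,0,1,1,0,0,2,0,1,1,0,0,0,1,2,0,1,0,3,1,1,0,1,2,1,0]
Step 6: insert io at [7, 11, 14, 19, 20] -> counters=[3,1,2,0,1,1,0,1,2,0,1,2,0,0,1,1,2,0,1,1,4,1,1,0,1,2,1,0]
Step 7: insert j at [5, 6, 8, 17, 26] -> counters=[3,1,2,0,1,2,1,1,3,0,1,2,0,0,1,1,2,1,1,1,4,1,1,0,1,2,2,0]
Step 8: insert wg at [2, 3, 11, 19, 27] -> counters=[3,1,3,1,1,2,1,1,3,0,1,3,0,0,1,1,2,1,1,2,4,1,1,0,1,2,2,1]
Step 9: insert cly at [2, 11, 12, 26, 27] -> counters=[3,1,4,1,1,2,1,1,3,0,1,4,1,0,1,1,2,1,1,2,4,1,1,0,1,2,3,2]
Step 10: insert un at [0, 6, 19, 24, 26] -> counters=[4,1,4,1,1,2,2,1,3,0,1,4,1,0,1,1,2,1,1,3,4,1,1,0,2,2,4,2]
Step 11: insert cmz at [2, 4, 8, 17, 21] -> counters=[4,1,5,1,2,2,2,1,4,0,1,4,1,0,1,1,2,2,1,3,4,2,1,0,2,2,4,2]
Final counters=[4,1,5,1,2,2,2,1,4,0,1,4,1,0,1,1,2,2,1,3,4,2,1,0,2,2,4,2] -> 25 nonzero

Answer: 25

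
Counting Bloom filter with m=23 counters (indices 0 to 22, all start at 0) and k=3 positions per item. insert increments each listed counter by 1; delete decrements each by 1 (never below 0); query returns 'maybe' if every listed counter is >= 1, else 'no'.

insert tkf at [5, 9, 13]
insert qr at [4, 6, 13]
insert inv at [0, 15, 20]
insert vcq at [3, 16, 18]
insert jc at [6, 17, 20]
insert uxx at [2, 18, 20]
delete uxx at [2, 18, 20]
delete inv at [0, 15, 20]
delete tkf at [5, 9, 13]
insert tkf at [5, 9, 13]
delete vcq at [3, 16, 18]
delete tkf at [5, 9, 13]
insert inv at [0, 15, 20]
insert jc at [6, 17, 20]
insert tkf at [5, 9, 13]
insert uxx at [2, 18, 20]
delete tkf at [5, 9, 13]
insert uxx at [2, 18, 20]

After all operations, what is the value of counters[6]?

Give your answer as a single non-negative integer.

Step 1: insert tkf at [5, 9, 13] -> counters=[0,0,0,0,0,1,0,0,0,1,0,0,0,1,0,0,0,0,0,0,0,0,0]
Step 2: insert qr at [4, 6, 13] -> counters=[0,0,0,0,1,1,1,0,0,1,0,0,0,2,0,0,0,0,0,0,0,0,0]
Step 3: insert inv at [0, 15, 20] -> counters=[1,0,0,0,1,1,1,0,0,1,0,0,0,2,0,1,0,0,0,0,1,0,0]
Step 4: insert vcq at [3, 16, 18] -> counters=[1,0,0,1,1,1,1,0,0,1,0,0,0,2,0,1,1,0,1,0,1,0,0]
Step 5: insert jc at [6, 17, 20] -> counters=[1,0,0,1,1,1,2,0,0,1,0,0,0,2,0,1,1,1,1,0,2,0,0]
Step 6: insert uxx at [2, 18, 20] -> counters=[1,0,1,1,1,1,2,0,0,1,0,0,0,2,0,1,1,1,2,0,3,0,0]
Step 7: delete uxx at [2, 18, 20] -> counters=[1,0,0,1,1,1,2,0,0,1,0,0,0,2,0,1,1,1,1,0,2,0,0]
Step 8: delete inv at [0, 15, 20] -> counters=[0,0,0,1,1,1,2,0,0,1,0,0,0,2,0,0,1,1,1,0,1,0,0]
Step 9: delete tkf at [5, 9, 13] -> counters=[0,0,0,1,1,0,2,0,0,0,0,0,0,1,0,0,1,1,1,0,1,0,0]
Step 10: insert tkf at [5, 9, 13] -> counters=[0,0,0,1,1,1,2,0,0,1,0,0,0,2,0,0,1,1,1,0,1,0,0]
Step 11: delete vcq at [3, 16, 18] -> counters=[0,0,0,0,1,1,2,0,0,1,0,0,0,2,0,0,0,1,0,0,1,0,0]
Step 12: delete tkf at [5, 9, 13] -> counters=[0,0,0,0,1,0,2,0,0,0,0,0,0,1,0,0,0,1,0,0,1,0,0]
Step 13: insert inv at [0, 15, 20] -> counters=[1,0,0,0,1,0,2,0,0,0,0,0,0,1,0,1,0,1,0,0,2,0,0]
Step 14: insert jc at [6, 17, 20] -> counters=[1,0,0,0,1,0,3,0,0,0,0,0,0,1,0,1,0,2,0,0,3,0,0]
Step 15: insert tkf at [5, 9, 13] -> counters=[1,0,0,0,1,1,3,0,0,1,0,0,0,2,0,1,0,2,0,0,3,0,0]
Step 16: insert uxx at [2, 18, 20] -> counters=[1,0,1,0,1,1,3,0,0,1,0,0,0,2,0,1,0,2,1,0,4,0,0]
Step 17: delete tkf at [5, 9, 13] -> counters=[1,0,1,0,1,0,3,0,0,0,0,0,0,1,0,1,0,2,1,0,4,0,0]
Step 18: insert uxx at [2, 18, 20] -> counters=[1,0,2,0,1,0,3,0,0,0,0,0,0,1,0,1,0,2,2,0,5,0,0]
Final counters=[1,0,2,0,1,0,3,0,0,0,0,0,0,1,0,1,0,2,2,0,5,0,0] -> counters[6]=3

Answer: 3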